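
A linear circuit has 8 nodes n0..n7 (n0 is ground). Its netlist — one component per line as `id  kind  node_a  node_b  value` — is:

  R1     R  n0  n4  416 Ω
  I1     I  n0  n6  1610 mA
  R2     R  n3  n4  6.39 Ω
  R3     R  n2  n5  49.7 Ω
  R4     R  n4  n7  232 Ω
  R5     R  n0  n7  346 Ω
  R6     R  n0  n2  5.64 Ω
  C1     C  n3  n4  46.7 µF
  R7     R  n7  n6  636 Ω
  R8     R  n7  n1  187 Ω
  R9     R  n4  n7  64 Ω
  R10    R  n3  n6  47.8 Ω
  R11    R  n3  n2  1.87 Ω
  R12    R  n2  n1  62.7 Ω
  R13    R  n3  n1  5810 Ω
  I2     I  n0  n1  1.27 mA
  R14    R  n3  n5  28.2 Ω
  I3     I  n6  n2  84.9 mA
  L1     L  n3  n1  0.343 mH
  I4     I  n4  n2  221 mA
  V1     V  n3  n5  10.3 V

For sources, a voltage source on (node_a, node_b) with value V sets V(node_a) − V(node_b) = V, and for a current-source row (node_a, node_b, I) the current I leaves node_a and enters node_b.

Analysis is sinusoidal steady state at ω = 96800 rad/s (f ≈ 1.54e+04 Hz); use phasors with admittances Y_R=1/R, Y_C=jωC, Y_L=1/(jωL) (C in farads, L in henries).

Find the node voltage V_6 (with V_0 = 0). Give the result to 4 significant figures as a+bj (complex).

MNA unknowns: 7 node voltages V₁..V_7 plus 1 source current (V1)
R1: Y=0.002404+0.000j on G[0,4]
I1: z[0]−=1.61, z[6]+=1.61
R2: Y=0.1565+0.000j on G[3,4]
R3: Y=0.02012+0.000j on G[2,5]
R4: Y=0.004310+0.000j on G[4,7]
R5: Y=0.002890+0.000j on G[0,7]
R6: Y=0.1773+0.000j on G[0,2]
C1: Y=0.000+4.521j on G[3,4]
R7: Y=0.001572+0.000j on G[7,6]
R8: Y=0.005348+0.000j on G[7,1]
R9: Y=0.01562+0.000j on G[4,7]
R10: Y=0.02092+0.000j on G[3,6]
R11: Y=0.5348+0.000j on G[3,2]
R12: Y=0.01595+0.000j on G[2,1]
R13: Y=0.0001721+0.000j on G[3,1]
I2: z[0]−=0.00127, z[1]+=0.00127
R14: Y=0.03546+0.000j on G[3,5]
I3: z[6]−=0.0849, z[2]+=0.0849
L1: Y=0.000-0.03012j on G[3,1]
I4: z[4]−=0.221, z[2]+=0.221
V1: row V3−V5=10.3, i_V1 at 3,5
solve → V1=10.86-0.5738j, V2=8.712+0.0001825j, V3=11.26+0.01674j, V4=11.25+0.06083j, V5=0.9563+0.01674j, V6=79.23+0.01125j, V7=13.68-0.06179j
aux → i_V1=-0.5213+0.0003331j

79.23+0.01125j V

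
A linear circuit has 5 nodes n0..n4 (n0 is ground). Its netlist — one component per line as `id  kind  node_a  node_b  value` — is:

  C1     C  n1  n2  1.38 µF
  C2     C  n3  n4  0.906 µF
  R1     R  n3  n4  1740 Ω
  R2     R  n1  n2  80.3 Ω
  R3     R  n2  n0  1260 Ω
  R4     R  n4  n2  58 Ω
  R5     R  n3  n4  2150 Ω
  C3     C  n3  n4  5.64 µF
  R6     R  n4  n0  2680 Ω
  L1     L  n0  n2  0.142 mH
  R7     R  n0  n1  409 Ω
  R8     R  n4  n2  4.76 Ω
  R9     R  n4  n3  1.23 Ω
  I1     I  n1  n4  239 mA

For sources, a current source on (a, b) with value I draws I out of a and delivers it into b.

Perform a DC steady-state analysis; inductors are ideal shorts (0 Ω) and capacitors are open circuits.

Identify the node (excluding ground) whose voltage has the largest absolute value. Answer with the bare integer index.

1

Element admittances at DC:
  Y(C1) = 0.000 S between n1,n2
  Y(C2) = 0.000 S between n3,n4
  Y(R1) = 0.0005747 S between n3,n4
  Y(R2) = 0.01245 S between n1,n2
  Y(R3) = 0.0007937 S between n2,n0
  Y(R4) = 0.01724 S between n4,n2
  Y(R5) = 0.0004651 S between n3,n4
  Y(C3) = 0.000 S between n3,n4
  Y(R6) = 0.0003731 S between n4,n0
  L1: short n0↔n2 (DC inductor)
  Y(R7) = 0.002445 S between n0,n1
  Y(R8) = 0.2101 S between n4,n2
  Y(R9) = 0.8130 S between n4,n3
  I1: injects 0.239 A into n4 (from n1)
Assemble and solve the 5×5 MNA system:
  V(n1)=-16.04  V(n2)=0.000  V(n3)=1.050  V(n4)=1.050
  i(L1)=-0.03883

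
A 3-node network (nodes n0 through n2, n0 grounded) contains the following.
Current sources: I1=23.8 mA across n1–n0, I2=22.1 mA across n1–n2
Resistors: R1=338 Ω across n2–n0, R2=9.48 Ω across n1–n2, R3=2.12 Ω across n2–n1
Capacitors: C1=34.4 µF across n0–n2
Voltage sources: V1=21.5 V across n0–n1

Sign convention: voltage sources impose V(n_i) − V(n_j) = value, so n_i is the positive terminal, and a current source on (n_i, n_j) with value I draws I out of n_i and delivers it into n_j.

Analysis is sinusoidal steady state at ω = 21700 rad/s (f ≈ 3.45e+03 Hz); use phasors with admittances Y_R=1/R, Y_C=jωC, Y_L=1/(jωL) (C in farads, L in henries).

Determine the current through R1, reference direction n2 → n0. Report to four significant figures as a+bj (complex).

-0.02379+0.03061j A

Element admittances at ω=21700 rad/s:
  I1: injects 0.0238 A into n0 (from n1)
  Y(R1) = 0.002959+0.000j S between n2,n0
  Y(C1) = 0.000+0.7465j S between n0,n2
  I2: injects 0.0221 A into n2 (from n1)
  Y(R2) = 0.1055+0.000j S between n1,n2
  Y(R3) = 0.4717+0.000j S between n2,n1
  V1: constraint V(n0)−V(n1) = 21.5
Assemble and solve the 3×3 MNA system:
  V(n1)=-21.50+0.000j  V(n2)=-8.040+10.35j
  i(V1)=-7.723-5.971j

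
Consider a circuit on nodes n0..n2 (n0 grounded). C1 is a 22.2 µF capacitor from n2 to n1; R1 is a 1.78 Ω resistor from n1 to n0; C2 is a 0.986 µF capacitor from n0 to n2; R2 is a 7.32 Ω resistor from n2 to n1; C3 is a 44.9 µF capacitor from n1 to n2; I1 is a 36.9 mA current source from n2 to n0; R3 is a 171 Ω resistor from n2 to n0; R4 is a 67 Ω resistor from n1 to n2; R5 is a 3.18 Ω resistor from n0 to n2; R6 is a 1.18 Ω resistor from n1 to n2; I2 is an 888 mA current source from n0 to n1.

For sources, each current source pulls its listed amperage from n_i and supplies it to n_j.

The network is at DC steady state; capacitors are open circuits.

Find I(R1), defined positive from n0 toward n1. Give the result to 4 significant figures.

-0.6007 A

Element admittances at DC:
  Y(C1) = 0.000 S between n2,n1
  Y(R1) = 0.5618 S between n1,n0
  Y(C2) = 0.000 S between n0,n2
  Y(R2) = 0.1366 S between n2,n1
  Y(C3) = 0.000 S between n1,n2
  I1: injects 0.0369 A into n0 (from n2)
  Y(R3) = 0.005848 S between n2,n0
  Y(R4) = 0.01493 S between n1,n2
  Y(R5) = 0.3145 S between n0,n2
  Y(R6) = 0.8475 S between n1,n2
  I2: injects 0.888 A into n1 (from n0)
Assemble and solve the 2×2 MNA system:
  V(n1)=1.069  V(n2)=0.7817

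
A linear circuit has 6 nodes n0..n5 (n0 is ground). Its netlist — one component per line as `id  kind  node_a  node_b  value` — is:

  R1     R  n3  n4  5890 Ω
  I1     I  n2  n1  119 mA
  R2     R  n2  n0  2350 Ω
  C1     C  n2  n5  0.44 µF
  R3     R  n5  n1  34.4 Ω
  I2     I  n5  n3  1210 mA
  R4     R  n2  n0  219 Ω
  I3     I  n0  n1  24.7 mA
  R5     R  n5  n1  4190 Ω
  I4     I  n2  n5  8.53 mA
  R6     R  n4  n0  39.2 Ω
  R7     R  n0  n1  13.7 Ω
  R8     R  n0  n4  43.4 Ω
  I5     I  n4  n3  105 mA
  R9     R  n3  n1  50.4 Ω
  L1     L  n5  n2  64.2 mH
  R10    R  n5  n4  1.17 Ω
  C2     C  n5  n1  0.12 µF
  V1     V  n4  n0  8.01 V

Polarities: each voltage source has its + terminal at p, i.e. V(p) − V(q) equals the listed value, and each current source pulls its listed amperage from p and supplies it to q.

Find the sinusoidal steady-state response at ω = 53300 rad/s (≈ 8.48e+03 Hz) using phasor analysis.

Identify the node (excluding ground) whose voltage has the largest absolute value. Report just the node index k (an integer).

3

MNA unknowns: 5 node voltages V₁..V_5 plus 1 source current (V1)
R1: Y=0.0001698+0.000j on G[3,4]
I1: z[2]−=0.119, z[1]+=0.119
R2: Y=0.0004255+0.000j on G[2,0]
C1: Y=0.000+0.02345j on G[2,5]
R3: Y=0.02907+0.000j on G[5,1]
I2: z[5]−=1.21, z[3]+=1.21
R4: Y=0.004566+0.000j on G[2,0]
I3: z[0]−=0.0247, z[1]+=0.0247
R5: Y=0.0002387+0.000j on G[5,1]
I4: z[2]−=0.00853, z[5]+=0.00853
R6: Y=0.02551+0.000j on G[4,0]
R7: Y=0.07299+0.000j on G[0,1]
R8: Y=0.02304+0.000j on G[0,4]
I5: z[4]−=0.105, z[3]+=0.105
R9: Y=0.01984+0.000j on G[3,1]
L1: Y=0.000-0.0002922j on G[5,2]
R10: Y=0.8547+0.000j on G[5,4]
C2: Y=0.000+0.006396j on G[5,1]
V1: row V4−V0=8.01, i_V1 at 4,0
solve → V1=16.03-0.5766j, V2=5.311+6.662j, V3=81.68-0.5717j, V4=8.010+0.000j, V5=6.747+0.01045j
aux → i_V1=-1.561+0.008836j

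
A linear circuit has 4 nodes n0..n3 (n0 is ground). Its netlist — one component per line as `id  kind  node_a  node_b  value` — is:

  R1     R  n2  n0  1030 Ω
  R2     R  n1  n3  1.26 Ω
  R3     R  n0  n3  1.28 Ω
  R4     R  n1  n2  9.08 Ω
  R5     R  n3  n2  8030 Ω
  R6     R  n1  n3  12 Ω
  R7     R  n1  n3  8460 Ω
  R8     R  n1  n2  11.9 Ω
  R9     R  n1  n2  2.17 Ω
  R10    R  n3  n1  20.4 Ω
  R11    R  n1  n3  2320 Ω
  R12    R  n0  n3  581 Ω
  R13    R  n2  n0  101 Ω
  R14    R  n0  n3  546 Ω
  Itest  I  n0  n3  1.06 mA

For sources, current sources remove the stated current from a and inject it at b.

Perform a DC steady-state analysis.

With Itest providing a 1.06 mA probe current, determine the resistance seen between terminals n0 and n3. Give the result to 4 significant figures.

R_eq = 1.257 Ω

MNA unknowns: 3 node voltages V₁..V_3
R1: Y=0.0009709 on G[2,0]
R2: Y=0.7937 on G[1,3]
R3: Y=0.7812 on G[0,3]
R4: Y=0.1101 on G[1,2]
R5: Y=0.0001245 on G[3,2]
R6: Y=0.08333 on G[1,3]
R7: Y=0.0001182 on G[1,3]
R8: Y=0.08403 on G[1,2]
R9: Y=0.4608 on G[1,2]
R10: Y=0.04902 on G[3,1]
R11: Y=0.0004310 on G[1,3]
R12: Y=0.001721 on G[0,3]
R13: Y=0.009901 on G[2,0]
R14: Y=0.001832 on G[0,3]
Itest: z[0]−=0.00106, z[3]+=0.00106
solve → V1=0.001318, V2=0.001296, V3=0.001333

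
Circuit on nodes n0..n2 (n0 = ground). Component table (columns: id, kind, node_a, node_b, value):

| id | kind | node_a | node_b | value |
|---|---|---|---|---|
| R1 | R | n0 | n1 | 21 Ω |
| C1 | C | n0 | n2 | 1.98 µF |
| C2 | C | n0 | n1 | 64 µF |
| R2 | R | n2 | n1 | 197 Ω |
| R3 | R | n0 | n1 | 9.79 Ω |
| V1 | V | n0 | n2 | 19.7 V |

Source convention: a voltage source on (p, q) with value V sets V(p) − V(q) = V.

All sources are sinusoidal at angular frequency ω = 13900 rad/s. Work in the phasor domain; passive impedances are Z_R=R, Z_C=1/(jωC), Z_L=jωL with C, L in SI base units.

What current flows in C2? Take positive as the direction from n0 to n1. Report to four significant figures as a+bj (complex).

Apply KCL at each of the 2 non-ground nodes and solve the resulting linear system.
Node n1: branches {R1, C2, R2, R3} → V_1 = -0.01899+0.1091j
Node n2: branches {C1, R2, V1} → V_2 = -19.70+0.000j
Source currents: i(V1)=-0.09990-0.5427j

0.09706+0.01689j A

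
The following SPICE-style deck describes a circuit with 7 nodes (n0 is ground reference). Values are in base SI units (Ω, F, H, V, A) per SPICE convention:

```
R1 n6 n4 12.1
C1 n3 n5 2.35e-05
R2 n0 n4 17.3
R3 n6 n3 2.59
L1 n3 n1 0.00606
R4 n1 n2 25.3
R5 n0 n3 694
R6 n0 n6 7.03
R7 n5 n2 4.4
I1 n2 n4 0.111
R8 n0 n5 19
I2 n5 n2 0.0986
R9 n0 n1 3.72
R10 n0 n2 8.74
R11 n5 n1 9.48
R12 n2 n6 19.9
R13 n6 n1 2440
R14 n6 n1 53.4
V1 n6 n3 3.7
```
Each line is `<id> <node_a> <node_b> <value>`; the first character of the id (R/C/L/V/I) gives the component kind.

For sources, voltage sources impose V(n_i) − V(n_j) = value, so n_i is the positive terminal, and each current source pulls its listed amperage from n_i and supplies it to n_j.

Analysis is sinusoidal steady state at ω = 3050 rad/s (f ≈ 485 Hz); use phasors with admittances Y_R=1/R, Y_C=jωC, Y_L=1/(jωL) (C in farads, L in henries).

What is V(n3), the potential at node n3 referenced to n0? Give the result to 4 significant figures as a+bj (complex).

-3.266+0.04943j V

Apply KCL at each of the 6 non-ground nodes and solve the resulting linear system.
Node n1: branches {L1, R4, R9, R11, R13, R14} → V_1 = -0.1804+0.2124j
Node n2: branches {R4, R7, I1, I2, R10, R12} → V_2 = -0.3192-0.2956j
Node n3: branches {C1, R3, L1, R5, V1} → V_3 = -3.266+0.04943j
Node n4: branches {R1, R2, I1} → V_4 = 1.046+0.02909j
Node n5: branches {C1, R7, R8, I2, R11} → V_5 = -0.6159-0.6091j
Node n6: branches {R1, R3, R6, R12, R13, R14, V1} → V_6 = 0.4337+0.04943j
Source currents: i(V1)=-1.489-0.02293j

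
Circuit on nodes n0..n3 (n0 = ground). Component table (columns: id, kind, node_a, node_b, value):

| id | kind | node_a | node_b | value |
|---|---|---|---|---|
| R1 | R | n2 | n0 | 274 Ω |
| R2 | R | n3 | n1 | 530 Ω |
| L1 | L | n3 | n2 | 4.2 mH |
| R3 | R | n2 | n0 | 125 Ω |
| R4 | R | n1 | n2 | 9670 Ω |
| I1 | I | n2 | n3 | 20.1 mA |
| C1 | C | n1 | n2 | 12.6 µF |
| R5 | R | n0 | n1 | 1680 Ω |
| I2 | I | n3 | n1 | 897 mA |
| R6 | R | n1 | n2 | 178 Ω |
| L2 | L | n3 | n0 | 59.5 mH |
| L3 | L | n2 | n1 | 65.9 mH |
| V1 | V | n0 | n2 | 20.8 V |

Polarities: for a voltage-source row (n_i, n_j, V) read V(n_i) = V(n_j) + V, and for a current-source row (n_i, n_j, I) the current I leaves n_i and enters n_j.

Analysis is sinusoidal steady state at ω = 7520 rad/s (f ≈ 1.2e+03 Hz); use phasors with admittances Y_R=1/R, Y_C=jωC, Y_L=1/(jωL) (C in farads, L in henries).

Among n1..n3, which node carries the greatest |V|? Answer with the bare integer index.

Element admittances at ω=7520 rad/s:
  Y(R1) = 0.003650+0.000j S between n2,n0
  Y(R2) = 0.001887+0.000j S between n3,n1
  Y(L1) = 0.000-0.03166j S between n3,n2
  Y(R3) = 0.008000+0.000j S between n2,n0
  Y(R4) = 0.0001034+0.000j S between n1,n2
  I1: injects 0.0201 A into n3 (from n2)
  Y(C1) = 0.000+0.09475j S between n1,n2
  Y(R5) = 0.0005952+0.000j S between n0,n1
  I2: injects 0.897 A into n1 (from n3)
  Y(R6) = 0.005618+0.000j S between n1,n2
  Y(L2) = 0.000-0.002235j S between n3,n0
  Y(L3) = 0.000-0.002018j S between n2,n1
  V1: constraint V(n0)−V(n2) = 20.8
Assemble and solve the 4×4 MNA system:
  V(n1)=-20.46-9.786j  V(n2)=-20.80+0.000j  V(n3)=-20.32-25.88j
  i(V1)=-0.3123+0.03960j

3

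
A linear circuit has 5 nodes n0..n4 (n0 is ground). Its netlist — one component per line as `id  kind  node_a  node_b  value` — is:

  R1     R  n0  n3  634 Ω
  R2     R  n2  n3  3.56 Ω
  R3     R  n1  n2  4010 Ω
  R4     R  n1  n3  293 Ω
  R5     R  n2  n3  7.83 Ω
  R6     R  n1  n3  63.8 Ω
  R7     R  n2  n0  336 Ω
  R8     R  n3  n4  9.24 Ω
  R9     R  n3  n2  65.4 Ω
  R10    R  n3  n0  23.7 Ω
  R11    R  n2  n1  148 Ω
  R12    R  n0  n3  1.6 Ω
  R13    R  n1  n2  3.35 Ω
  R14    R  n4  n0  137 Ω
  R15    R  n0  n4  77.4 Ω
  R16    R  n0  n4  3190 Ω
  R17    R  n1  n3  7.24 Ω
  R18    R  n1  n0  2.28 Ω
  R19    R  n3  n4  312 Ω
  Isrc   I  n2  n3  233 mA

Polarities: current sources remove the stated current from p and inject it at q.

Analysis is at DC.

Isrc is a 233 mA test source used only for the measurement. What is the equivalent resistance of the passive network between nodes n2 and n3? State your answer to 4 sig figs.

R_eq = 1.656 Ω

Element admittances at DC:
  Y(R1) = 0.001577 S between n0,n3
  Y(R2) = 0.2809 S between n2,n3
  Y(R3) = 0.0002494 S between n1,n2
  Y(R4) = 0.003413 S between n1,n3
  Y(R5) = 0.1277 S between n2,n3
  Y(R6) = 0.01567 S between n1,n3
  Y(R7) = 0.002976 S between n2,n0
  Y(R8) = 0.1082 S between n3,n4
  Y(R9) = 0.01529 S between n3,n2
  Y(R10) = 0.04219 S between n3,n0
  Y(R11) = 0.006757 S between n2,n1
  Y(R12) = 0.6250 S between n0,n3
  Y(R13) = 0.2985 S between n1,n2
  Y(R14) = 0.007299 S between n4,n0
  Y(R15) = 0.01292 S between n0,n4
  Y(R16) = 0.0003135 S between n0,n4
  Y(R17) = 0.1381 S between n1,n3
  Y(R18) = 0.4386 S between n1,n0
  Y(R19) = 0.003205 S between n3,n4
  Isrc: injects 0.233 A into n3 (from n2)
Assemble and solve the 4×4 MNA system:
  V(n1)=-0.09796  V(n2)=-0.3219  V(n3)=0.06402  V(n4)=0.05406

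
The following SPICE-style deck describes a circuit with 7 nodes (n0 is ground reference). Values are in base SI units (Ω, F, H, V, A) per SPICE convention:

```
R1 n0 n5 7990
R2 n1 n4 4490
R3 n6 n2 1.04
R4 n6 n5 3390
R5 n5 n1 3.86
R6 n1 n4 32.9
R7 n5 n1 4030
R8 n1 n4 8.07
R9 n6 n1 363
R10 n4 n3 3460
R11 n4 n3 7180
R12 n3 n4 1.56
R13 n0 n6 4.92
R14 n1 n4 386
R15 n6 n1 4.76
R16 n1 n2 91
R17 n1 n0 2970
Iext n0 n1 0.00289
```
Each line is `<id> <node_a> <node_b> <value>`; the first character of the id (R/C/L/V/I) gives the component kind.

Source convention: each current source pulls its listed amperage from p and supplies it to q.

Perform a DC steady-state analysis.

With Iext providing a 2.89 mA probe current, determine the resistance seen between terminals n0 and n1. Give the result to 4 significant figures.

R_eq = 9.344 Ω

Element admittances at DC:
  Y(R1) = 0.0001252 S between n0,n5
  Y(R2) = 0.0002227 S between n1,n4
  Y(R3) = 0.9615 S between n6,n2
  Y(R4) = 0.0002950 S between n6,n5
  Y(R5) = 0.2591 S between n5,n1
  Y(R6) = 0.03040 S between n1,n4
  Y(R7) = 0.0002481 S between n5,n1
  Y(R8) = 0.1239 S between n1,n4
  Y(R9) = 0.002755 S between n6,n1
  Y(R10) = 0.0002890 S between n4,n3
  Y(R11) = 0.0001393 S between n4,n3
  Y(R12) = 0.6410 S between n3,n4
  Y(R13) = 0.2033 S between n0,n6
  Y(R14) = 0.002591 S between n1,n4
  Y(R15) = 0.2101 S between n6,n1
  Y(R16) = 0.01099 S between n1,n2
  Y(R17) = 0.0003367 S between n1,n0
  Iext: injects 0.00289 A into n1 (from n0)
Assemble and solve the 6×6 MNA system:
  V(n1)=0.02700  V(n2)=0.01430  V(n3)=0.02700  V(n4)=0.02700  V(n5)=0.02698  V(n6)=0.01416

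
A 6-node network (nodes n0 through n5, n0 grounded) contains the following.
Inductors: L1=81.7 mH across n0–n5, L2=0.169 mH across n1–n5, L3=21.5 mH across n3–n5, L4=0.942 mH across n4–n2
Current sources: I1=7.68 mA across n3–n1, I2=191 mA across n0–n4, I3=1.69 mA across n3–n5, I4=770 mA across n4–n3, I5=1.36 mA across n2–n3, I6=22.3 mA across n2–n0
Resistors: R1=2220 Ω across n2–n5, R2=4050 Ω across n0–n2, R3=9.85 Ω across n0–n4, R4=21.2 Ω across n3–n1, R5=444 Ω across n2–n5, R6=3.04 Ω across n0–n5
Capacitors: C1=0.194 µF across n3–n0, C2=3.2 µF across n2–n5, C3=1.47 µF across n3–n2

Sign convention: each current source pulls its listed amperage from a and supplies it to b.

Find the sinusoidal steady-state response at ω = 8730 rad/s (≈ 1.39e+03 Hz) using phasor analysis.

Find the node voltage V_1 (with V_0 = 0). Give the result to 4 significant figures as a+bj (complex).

1.393-0.3857j V

Apply KCL at each of the 5 non-ground nodes and solve the resulting linear system.
Node n1: branches {I1, L2, R4} → V_1 = 1.393-0.3857j
Node n2: branches {R1, R2, C2, R5, I5, L4, C3, I6} → V_2 = -5.254+7.166j
Node n3: branches {I1, I3, R4, C1, L3, I4, I5, C3} → V_3 = 14.52-4.770j
Node n4: branches {I2, R3, I4, L4} → V_4 = -1.913+4.002j
Node n5: branches {L1, R1, L2, I3, L3, C2, R5, R6} → V_5 = 1.088-1.311j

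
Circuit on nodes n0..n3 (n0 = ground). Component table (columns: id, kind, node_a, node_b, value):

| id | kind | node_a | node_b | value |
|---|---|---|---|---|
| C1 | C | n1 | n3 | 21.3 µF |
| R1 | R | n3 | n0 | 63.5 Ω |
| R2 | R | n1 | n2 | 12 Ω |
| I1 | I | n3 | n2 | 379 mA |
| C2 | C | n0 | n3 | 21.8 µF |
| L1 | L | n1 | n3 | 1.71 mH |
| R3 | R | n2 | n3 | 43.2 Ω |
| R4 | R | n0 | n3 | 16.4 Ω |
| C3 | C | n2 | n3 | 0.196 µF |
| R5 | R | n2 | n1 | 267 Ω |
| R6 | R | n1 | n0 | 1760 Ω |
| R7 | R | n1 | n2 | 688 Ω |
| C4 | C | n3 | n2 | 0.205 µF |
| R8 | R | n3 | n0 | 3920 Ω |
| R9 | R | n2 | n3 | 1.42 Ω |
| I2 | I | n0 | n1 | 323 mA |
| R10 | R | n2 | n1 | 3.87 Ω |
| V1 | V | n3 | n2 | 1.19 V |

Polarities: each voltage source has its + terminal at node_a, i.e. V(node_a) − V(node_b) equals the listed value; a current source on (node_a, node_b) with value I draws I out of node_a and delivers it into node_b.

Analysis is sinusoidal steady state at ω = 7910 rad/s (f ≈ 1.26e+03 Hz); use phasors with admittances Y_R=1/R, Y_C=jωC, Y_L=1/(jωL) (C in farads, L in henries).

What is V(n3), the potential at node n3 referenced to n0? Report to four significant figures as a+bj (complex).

0.7008-1.559j V

Apply KCL at each of the 3 non-ground nodes and solve the resulting linear system.
Node n1: branches {C1, R2, L1, R5, R6, R7, I2, R10} → V_1 = 0.4596-1.491j
Node n2: branches {R2, I1, R3, C3, R5, R7, C4, R9, R10, V1} → V_2 = -0.4892-1.559j
Node n3: branches {C1, R1, I1, C2, L1, R3, R4, C3, C4, R8, R9, V1} → V_3 = 0.7008-1.559j
Source currents: i(V1)=-1.574-0.02742j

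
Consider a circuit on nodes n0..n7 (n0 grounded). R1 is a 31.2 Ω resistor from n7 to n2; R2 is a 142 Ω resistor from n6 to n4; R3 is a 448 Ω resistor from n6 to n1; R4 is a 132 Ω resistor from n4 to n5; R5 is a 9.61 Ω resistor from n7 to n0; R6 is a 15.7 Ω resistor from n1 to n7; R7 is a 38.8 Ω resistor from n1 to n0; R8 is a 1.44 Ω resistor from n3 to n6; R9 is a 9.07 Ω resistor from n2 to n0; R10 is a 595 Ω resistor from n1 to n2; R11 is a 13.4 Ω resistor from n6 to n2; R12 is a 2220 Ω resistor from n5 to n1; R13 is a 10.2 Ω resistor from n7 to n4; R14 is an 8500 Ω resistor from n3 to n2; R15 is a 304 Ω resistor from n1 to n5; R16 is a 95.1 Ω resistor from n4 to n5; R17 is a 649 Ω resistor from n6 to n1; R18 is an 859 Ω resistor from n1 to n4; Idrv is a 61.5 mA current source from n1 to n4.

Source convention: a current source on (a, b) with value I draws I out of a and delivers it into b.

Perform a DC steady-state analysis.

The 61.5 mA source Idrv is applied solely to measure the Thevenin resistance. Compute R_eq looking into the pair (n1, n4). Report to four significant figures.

Apply KCL at each of the 7 non-ground nodes and solve the resulting linear system.
Node n1: branches {R3, R6, R7, R10, R12, R15, R17, R18, Idrv} → V_1 = -0.5263
Node n2: branches {R1, R9, R10, R11, R14} → V_2 = 0.02915
Node n3: branches {R8, R14} → V_3 = 0.05449
Node n4: branches {R2, R4, R13, R16, R18, Idrv} → V_4 = 0.6346
Node n5: branches {R4, R12, R15, R16} → V_5 = 0.4357
Node n6: branches {R2, R3, R8, R11, R17} → V_6 = 0.05449
Node n7: branches {R1, R5, R6, R13} → V_7 = 0.09947

R_eq = 18.88 Ω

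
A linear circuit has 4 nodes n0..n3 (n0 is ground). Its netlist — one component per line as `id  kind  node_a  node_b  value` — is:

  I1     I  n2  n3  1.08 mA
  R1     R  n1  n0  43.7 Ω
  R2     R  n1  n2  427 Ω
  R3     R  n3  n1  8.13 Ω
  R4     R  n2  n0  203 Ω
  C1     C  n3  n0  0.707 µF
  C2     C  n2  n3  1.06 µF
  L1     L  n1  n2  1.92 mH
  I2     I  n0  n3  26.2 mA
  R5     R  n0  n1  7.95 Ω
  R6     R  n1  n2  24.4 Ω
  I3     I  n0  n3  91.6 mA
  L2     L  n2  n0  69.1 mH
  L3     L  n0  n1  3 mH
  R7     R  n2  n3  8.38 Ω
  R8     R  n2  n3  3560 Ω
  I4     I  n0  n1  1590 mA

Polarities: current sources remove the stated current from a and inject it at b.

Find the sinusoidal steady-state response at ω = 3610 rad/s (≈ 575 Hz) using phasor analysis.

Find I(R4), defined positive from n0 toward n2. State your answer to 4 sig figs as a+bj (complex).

-0.04001-0.02439j A

Apply KCL at each of the 3 non-ground nodes and solve the resulting linear system.
Node n1: branches {R1, R2, R3, L1, R5, R6, L3, I4} → V_1 = 8.101+4.938j
Node n2: branches {I1, R2, R4, C2, L1, R6, L2, R7, R8} → V_2 = 8.122+4.950j
Node n3: branches {I1, R3, C1, C2, I2, I3, R7, R8} → V_3 = 8.651+4.845j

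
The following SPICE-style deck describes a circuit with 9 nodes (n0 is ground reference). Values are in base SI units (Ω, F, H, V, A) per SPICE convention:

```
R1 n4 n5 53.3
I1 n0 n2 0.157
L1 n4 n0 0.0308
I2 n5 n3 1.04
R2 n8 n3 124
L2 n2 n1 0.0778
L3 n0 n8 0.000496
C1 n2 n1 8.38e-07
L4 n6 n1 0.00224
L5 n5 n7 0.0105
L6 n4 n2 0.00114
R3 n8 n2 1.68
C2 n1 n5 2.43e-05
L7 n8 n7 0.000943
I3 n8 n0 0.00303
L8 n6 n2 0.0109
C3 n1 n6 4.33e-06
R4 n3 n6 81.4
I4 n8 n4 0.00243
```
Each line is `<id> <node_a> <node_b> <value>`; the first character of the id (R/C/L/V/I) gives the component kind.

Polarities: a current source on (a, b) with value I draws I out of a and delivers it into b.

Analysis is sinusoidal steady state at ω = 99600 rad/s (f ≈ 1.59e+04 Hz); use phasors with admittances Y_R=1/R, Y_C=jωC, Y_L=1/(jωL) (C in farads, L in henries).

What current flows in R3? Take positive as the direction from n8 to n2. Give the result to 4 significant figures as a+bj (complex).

0.2568+0.02130j A

Element admittances at ω=99600 rad/s:
  Y(R1) = 0.01876+0.000j S between n4,n5
  I1: injects 0.157 A into n2 (from n0)
  Y(L1) = 0.000-0.0003260j S between n4,n0
  I2: injects 1.04 A into n3 (from n5)
  Y(R2) = 0.008065+0.000j S between n8,n3
  Y(L2) = 0.000-0.0001291j S between n2,n1
  Y(L3) = 0.000-0.02024j S between n0,n8
  Y(C1) = 0.000+0.08346j S between n2,n1
  Y(L4) = 0.000-0.004482j S between n6,n1
  Y(L5) = 0.000-0.0009562j S between n5,n7
  Y(L6) = 0.000-0.008807j S between n4,n2
  Y(R3) = 0.5952+0.000j S between n8,n2
  Y(C2) = 0.000+2.420j S between n1,n5
  Y(L7) = 0.000-0.01065j S between n8,n7
  I3: injects 0.00303 A into n0 (from n8)
  Y(L8) = 0.000-0.0009211j S between n6,n2
  Y(C3) = 0.000+0.4313j S between n1,n6
  Y(R4) = 0.01229+0.000j S between n3,n6
  I4: injects 0.00243 A into n4 (from n8)
Assemble and solve the 8×8 MNA system:
  V(n1)=-0.9379+12.87j  V(n2)=-0.3802+7.378j  V(n3)=50.53+9.818j  V(n4)=-3.175+11.95j  V(n5)=-0.9488+13.32j  V(n6)=-0.9846+11.40j  V(n7)=-0.03128+7.901j  V(n8)=0.05112+7.414j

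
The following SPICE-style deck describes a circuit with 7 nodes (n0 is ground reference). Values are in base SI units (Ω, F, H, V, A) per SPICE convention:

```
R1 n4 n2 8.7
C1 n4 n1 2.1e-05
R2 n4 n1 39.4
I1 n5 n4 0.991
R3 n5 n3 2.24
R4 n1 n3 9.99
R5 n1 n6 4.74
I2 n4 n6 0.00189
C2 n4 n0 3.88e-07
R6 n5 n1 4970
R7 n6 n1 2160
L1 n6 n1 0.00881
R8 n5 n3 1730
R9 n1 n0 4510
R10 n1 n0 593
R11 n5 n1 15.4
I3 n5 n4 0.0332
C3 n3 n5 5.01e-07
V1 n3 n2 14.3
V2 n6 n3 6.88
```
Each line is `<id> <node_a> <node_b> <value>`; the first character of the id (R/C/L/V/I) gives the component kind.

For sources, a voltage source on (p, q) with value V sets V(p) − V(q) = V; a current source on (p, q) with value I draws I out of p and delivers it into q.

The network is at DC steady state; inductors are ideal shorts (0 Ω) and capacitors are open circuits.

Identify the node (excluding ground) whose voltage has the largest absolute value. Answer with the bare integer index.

2

MNA unknowns: 6 node voltages V₁..V_6 plus 3 source currents (L1, V1, V2)
R1: Y=0.1149 on G[4,2]
C1: Y=0.000 on G[4,1]
R2: Y=0.02538 on G[4,1]
I1: z[5]−=0.991, z[4]+=0.991
R3: Y=0.4464 on G[5,3]
R4: Y=0.1001 on G[1,3]
R5: Y=0.2110 on G[1,6]
I2: z[4]−=0.00189, z[6]+=0.00189
C2: Y=0.000 on G[4,0]
R6: Y=0.0002012 on G[5,1]
R7: Y=0.0004630 on G[6,1]
L1: row V6−V1=0, i_L1 at 6,1
R8: Y=0.0005780 on G[5,3]
R9: Y=0.0002217 on G[1,0]
R10: Y=0.001686 on G[1,0]
R11: Y=0.06494 on G[5,1]
I3: z[5]−=0.0332, z[4]+=0.0332
C3: Y=0.000 on G[3,5]
V1: row V3−V2=14.3, i_V1 at 3,2
V2: row V6−V3=6.88, i_V2 at 6,3
solve → V1=0.000, V2=-21.18, V3=-6.880, V4=-10.06, V5=-8.005, V6=0.000
aux → i_L1=1.466, i_V1=-1.278, i_V2=-1.464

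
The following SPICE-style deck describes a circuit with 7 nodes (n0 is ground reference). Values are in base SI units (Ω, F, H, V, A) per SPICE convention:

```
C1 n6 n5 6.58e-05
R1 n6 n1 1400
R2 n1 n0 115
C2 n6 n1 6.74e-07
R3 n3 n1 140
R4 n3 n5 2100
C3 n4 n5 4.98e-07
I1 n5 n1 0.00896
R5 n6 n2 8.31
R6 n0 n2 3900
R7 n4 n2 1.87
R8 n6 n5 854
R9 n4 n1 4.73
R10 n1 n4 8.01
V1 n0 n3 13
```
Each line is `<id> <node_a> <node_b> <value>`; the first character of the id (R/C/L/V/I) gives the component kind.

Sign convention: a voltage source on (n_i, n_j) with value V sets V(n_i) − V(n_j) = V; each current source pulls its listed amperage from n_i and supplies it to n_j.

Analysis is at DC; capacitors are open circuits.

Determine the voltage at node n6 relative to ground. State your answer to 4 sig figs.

Apply KCL at each of the 6 non-ground nodes and solve the resulting linear system.
Node n1: branches {R1, R2, C2, R3, I1, R9, R10} → V_1 = -5.758
Node n2: branches {R5, R6, R7} → V_2 = -5.793
Node n3: branches {R3, R4, V1} → V_3 = -13.00
Node n4: branches {C3, R7, R9, R10} → V_4 = -5.779
Node n5: branches {C1, R4, C3, I1, R8} → V_5 = -13.37
Node n6: branches {C1, R1, C2, R5, R8} → V_6 = -5.865
Source currents: i(V1)=-0.05155

-5.865 V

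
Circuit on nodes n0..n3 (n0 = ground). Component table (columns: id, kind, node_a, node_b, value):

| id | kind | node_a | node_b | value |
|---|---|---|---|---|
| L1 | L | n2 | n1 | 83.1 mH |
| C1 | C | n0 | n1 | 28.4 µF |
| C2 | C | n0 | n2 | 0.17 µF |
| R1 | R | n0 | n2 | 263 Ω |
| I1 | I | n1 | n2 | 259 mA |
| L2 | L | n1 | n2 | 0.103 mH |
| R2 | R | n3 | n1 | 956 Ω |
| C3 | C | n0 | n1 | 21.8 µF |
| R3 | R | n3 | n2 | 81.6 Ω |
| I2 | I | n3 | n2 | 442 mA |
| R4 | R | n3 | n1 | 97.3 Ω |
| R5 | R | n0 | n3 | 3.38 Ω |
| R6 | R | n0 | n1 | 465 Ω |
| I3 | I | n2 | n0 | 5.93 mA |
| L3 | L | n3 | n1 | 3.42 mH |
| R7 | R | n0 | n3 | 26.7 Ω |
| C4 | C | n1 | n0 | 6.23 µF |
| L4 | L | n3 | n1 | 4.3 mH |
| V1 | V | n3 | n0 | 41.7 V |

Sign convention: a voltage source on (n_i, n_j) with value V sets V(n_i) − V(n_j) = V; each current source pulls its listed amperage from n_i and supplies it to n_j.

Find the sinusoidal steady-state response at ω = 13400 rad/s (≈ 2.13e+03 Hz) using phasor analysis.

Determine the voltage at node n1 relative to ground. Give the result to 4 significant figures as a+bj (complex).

MNA unknowns: 3 node voltages V₁..V_3 plus 1 source current (V1)
L1: Y=0.000-0.0008980j on G[2,1]
C1: Y=0.000+0.3806j on G[0,1]
C2: Y=0.000+0.002278j on G[0,2]
R1: Y=0.003802+0.000j on G[0,2]
I1: z[1]−=0.259, z[2]+=0.259
L2: Y=0.000-0.7245j on G[1,2]
R2: Y=0.001046+0.000j on G[3,1]
C3: Y=0.000+0.2921j on G[0,1]
R3: Y=0.01225+0.000j on G[3,2]
I2: z[3]−=0.442, z[2]+=0.442
R4: Y=0.01028+0.000j on G[3,1]
R5: Y=0.2959+0.000j on G[0,3]
R6: Y=0.002151+0.000j on G[0,1]
I3: z[2]−=0.00593, z[0]+=0.00593
L3: Y=0.000-0.02182j on G[3,1]
R7: Y=0.03745+0.000j on G[0,3]
C4: Y=0.000+0.08348j on G[1,0]
L4: Y=0.000-0.01736j on G[3,1]
V1: row V3−V0=41.7, i_V1 at 3,0
solve → V1=-2.224-2.070j, V2=-2.239-0.3593j, V3=41.70+0.000j
aux → i_V1=-15.46+1.693j

-2.224-2.070j V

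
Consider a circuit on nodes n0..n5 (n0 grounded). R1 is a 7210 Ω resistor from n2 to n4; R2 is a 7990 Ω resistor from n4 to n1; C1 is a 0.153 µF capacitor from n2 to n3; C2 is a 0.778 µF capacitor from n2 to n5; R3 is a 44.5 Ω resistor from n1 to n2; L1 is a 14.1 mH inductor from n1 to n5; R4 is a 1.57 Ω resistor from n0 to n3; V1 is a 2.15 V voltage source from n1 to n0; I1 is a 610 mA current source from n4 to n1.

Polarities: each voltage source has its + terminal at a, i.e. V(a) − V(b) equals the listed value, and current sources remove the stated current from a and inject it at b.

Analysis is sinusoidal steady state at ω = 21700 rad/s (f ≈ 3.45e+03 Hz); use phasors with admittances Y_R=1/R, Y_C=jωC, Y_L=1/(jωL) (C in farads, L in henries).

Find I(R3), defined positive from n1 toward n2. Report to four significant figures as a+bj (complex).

MNA unknowns: 5 node voltages V₁..V_5 plus 1 source current (V1)
R1: Y=0.0001387+0.000j on G[2,4]
R2: Y=0.0001252+0.000j on G[4,1]
C1: Y=0.000+0.003320j on G[2,3]
C2: Y=0.000+0.01688j on G[2,5]
R3: Y=0.02247+0.000j on G[1,2]
L1: Y=0.000-0.003268j on G[1,5]
R4: Y=0.6369+0.000j on G[0,3]
V1: row V1−V0=2.15, i_V1 at 1,0
I1: z[4]−=0.61, z[1]+=0.61
solve → V1=2.150+0.000j, V2=-12.04-0.7776j, V3=0.003726-0.06279j, V4=-2317-0.4088j, V5=-15.45-0.9643j
aux → i_V1=-0.002373+0.04000j

0.3189+0.01748j A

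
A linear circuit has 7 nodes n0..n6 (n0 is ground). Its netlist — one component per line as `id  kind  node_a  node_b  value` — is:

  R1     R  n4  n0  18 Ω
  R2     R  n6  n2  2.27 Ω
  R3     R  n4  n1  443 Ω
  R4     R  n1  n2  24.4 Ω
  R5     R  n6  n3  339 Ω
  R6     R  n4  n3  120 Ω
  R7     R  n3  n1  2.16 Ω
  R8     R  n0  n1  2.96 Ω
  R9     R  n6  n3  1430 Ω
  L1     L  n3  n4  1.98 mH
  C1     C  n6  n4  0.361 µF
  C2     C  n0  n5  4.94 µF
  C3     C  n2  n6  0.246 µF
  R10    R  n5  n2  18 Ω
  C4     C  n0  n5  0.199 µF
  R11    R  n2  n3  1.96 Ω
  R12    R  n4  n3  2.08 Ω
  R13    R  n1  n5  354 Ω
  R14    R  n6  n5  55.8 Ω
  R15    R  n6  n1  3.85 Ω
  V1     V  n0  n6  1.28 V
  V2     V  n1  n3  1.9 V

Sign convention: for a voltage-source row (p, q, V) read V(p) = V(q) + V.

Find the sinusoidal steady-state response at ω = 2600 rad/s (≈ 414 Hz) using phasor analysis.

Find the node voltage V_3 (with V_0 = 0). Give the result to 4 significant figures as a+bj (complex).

-2.029+0.005759j V

MNA unknowns: 6 node voltages V₁..V_6 plus 2 source currents (V1, V2)
R1: Y=0.05556+0.000j on G[4,0]
R2: Y=0.4405+0.000j on G[6,2]
R3: Y=0.002257+0.000j on G[4,1]
R4: Y=0.04098+0.000j on G[1,2]
R5: Y=0.002950+0.000j on G[6,3]
R6: Y=0.008333+0.000j on G[4,3]
R7: Y=0.4630+0.000j on G[3,1]
R8: Y=0.3378+0.000j on G[0,1]
R9: Y=0.0006993+0.000j on G[6,3]
L1: Y=0.000-0.1943j on G[3,4]
C1: Y=0.000+0.0009386j on G[6,4]
C2: Y=0.000+0.01284j on G[0,5]
C3: Y=0.000+0.0006396j on G[2,6]
R10: Y=0.05556+0.000j on G[5,2]
C4: Y=0.000+0.0005174j on G[0,5]
R11: Y=0.5102+0.000j on G[2,3]
R12: Y=0.4808+0.000j on G[4,3]
R13: Y=0.002825+0.000j on G[1,5]
R14: Y=0.01792+0.000j on G[6,5]
R15: Y=0.2597+0.000j on G[6,1]
V1: row V0−V6=1.28, i_V1 at 0,6
V2: row V1−V3=1.9, i_V2 at 1,3
solve → V1=-0.1288+0.005759j, V2=-1.608+0.01719j, V3=-2.029+0.005759j, V4=-1.839+0.07360j, V5=-1.430+0.2631j, V6=-1.280+0.000j
aux → i_V1=-0.1492-0.01307j, i_V2=-1.203-0.002093j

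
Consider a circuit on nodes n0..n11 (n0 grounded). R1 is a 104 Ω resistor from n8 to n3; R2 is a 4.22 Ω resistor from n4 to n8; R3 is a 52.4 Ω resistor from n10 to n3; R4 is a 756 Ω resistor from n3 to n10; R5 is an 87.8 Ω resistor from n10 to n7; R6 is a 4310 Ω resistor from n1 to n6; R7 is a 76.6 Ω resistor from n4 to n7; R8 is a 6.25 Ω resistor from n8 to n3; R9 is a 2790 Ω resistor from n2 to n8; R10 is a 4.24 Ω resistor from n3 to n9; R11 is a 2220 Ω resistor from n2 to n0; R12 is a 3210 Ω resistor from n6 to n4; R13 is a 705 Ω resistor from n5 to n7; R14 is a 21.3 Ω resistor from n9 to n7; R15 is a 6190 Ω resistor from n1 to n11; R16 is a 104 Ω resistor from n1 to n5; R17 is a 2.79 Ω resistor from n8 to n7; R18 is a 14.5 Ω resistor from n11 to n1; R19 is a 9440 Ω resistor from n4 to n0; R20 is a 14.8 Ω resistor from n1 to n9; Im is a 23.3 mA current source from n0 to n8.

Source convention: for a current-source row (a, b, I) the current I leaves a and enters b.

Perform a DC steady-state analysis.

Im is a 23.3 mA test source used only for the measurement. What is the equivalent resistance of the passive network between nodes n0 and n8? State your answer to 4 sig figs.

R_eq = 3273. Ω

Apply KCL at each of the 11 non-ground nodes and solve the resulting linear system.
Node n1: branches {R6, R15, R16, R18, R20} → V_1 = 76.27
Node n2: branches {R9, R11} → V_2 = 33.80
Node n3: branches {R1, R3, R4, R8, R10} → V_3 = 76.27
Node n4: branches {R2, R7, R12, R19} → V_4 = 76.24
Node n5: branches {R13, R16} → V_5 = 76.27
Node n6: branches {R6, R12} → V_6 = 76.25
Node n7: branches {R5, R7, R13, R14, R17} → V_7 = 76.27
Node n8: branches {R1, R2, R8, R9, R17, Im} → V_8 = 76.27
Node n9: branches {R10, R14, R20} → V_9 = 76.27
Node n10: branches {R3, R4, R5} → V_10 = 76.27
Node n11: branches {R15, R18} → V_11 = 76.27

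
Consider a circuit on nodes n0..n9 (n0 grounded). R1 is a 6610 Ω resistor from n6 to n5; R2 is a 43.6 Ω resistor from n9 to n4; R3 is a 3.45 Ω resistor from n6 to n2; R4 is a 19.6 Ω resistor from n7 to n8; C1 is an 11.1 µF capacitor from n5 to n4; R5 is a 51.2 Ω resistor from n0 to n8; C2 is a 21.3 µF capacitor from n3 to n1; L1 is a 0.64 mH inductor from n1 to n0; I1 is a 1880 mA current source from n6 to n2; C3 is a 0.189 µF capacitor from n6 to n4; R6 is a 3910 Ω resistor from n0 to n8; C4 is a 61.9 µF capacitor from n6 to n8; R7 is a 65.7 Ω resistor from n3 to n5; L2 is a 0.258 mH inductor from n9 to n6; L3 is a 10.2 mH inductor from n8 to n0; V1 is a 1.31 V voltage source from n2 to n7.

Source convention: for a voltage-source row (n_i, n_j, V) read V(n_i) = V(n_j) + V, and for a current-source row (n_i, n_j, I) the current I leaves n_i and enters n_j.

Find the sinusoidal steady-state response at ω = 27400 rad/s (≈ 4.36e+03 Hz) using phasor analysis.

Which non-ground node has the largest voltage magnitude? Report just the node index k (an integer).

MNA unknowns: 9 node voltages V₁..V_9 plus 1 source current (V1)
R1: Y=0.0001513+0.000j on G[6,5]
R2: Y=0.02294+0.000j on G[9,4]
R3: Y=0.2899+0.000j on G[6,2]
R4: Y=0.05102+0.000j on G[7,8]
C1: Y=0.000+0.3041j on G[5,4]
R5: Y=0.01953+0.000j on G[0,8]
C2: Y=0.000+0.5836j on G[3,1]
L1: Y=0.000-0.05703j on G[1,0]
I1: z[6]−=1.88, z[2]+=1.88
C3: Y=0.000+0.005179j on G[6,4]
R6: Y=0.0002558+0.000j on G[0,8]
C4: Y=0.000+1.696j on G[6,8]
R7: Y=0.01522+0.000j on G[3,5]
L2: Y=0.000-0.1415j on G[9,6]
L3: Y=0.000-0.003578j on G[8,0]
V1: row V2−V7=1.31, i_V1 at 2,7
solve → V1=-0.01446+0.001245j, V2=5.712+0.07154j, V3=-0.01305+0.001123j, V4=-0.005691+0.05508j, V5=-0.008385+0.05531j, V6=-4.725e-05+0.09135j, V7=4.402+0.07154j, V8=0.003824-0.04099j, V9=0.005538+0.08953j
aux → i_V1=0.2244+0.005741j

2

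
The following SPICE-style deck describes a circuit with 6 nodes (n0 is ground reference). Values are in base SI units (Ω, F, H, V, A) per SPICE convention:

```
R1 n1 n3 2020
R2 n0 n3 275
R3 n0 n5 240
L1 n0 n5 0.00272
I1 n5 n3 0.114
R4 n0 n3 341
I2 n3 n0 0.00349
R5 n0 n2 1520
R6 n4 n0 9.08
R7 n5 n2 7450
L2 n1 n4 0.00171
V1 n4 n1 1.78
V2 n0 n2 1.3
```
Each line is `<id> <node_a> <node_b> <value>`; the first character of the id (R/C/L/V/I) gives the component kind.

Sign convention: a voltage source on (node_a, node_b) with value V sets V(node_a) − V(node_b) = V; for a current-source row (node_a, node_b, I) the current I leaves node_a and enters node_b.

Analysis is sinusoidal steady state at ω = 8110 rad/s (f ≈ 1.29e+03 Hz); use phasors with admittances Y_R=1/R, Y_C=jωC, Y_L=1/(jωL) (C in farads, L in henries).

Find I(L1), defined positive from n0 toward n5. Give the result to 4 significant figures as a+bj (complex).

0.1132-0.01074j A

Element admittances at ω=8110 rad/s:
  Y(R1) = 0.0004950+0.000j S between n1,n3
  Y(R2) = 0.003636+0.000j S between n0,n3
  Y(R3) = 0.004167+0.000j S between n0,n5
  Y(L1) = 0.000-0.04533j S between n0,n5
  I1: injects 0.114 A into n3 (from n5)
  Y(R4) = 0.002933+0.000j S between n0,n3
  I2: injects 0.00349 A into n0 (from n3)
  Y(R5) = 0.0006579+0.000j S between n0,n2
  Y(R6) = 0.1101+0.000j S between n4,n0
  Y(R7) = 0.0001342+0.000j S between n5,n2
  Y(L2) = 0.000-0.07211j S between n1,n4
  V1: constraint V(n4)−V(n1) = 1.78
  V2: constraint V(n0)−V(n2) = 1.3
Assemble and solve the 7×7 MNA system:
  V(n1)=-1.703+0.000j  V(n2)=-1.300+0.000j  V(n3)=15.52+0.000j  V(n4)=0.07744+0.000j  V(n5)=-0.2368-2.496j
  i(V1)=-0.008528+0.1284j  i(V2)=-0.0009980+0.0003351j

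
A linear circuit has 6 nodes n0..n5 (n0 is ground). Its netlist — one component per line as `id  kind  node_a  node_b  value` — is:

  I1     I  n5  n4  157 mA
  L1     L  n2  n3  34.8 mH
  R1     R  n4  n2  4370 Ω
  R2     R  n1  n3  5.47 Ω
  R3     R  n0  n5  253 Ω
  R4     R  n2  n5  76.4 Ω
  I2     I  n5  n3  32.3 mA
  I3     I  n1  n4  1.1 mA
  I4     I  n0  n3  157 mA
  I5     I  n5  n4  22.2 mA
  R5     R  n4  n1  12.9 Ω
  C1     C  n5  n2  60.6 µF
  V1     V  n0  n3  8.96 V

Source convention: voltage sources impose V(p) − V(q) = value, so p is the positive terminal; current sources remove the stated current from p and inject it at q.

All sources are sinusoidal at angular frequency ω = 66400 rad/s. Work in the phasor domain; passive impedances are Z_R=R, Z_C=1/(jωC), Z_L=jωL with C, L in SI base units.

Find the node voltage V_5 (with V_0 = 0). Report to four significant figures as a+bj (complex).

MNA unknowns: 5 node voltages V₁..V_5 plus 1 source current (V1)
I1: z[5]−=0.157, z[4]+=0.157
L1: Y=0.000-0.0004328j on G[2,3]
R1: Y=0.0002288+0.000j on G[4,2]
R2: Y=0.1828+0.000j on G[1,3]
R3: Y=0.003953+0.000j on G[0,5]
R4: Y=0.01309+0.000j on G[2,5]
I2: z[5]−=0.0323, z[3]+=0.0323
I3: z[1]−=0.0011, z[4]+=0.0011
I4: z[0]−=0.157, z[3]+=0.157
I5: z[5]−=0.0222, z[4]+=0.0222
R5: Y=0.07752+0.000j on G[4,1]
C1: Y=0.000+4.024j on G[5,2]
V1: row V0−V3=8.96, i_V1 at 0,3
solve → V1=-8.036-0.005359j, V2=-50.46-4.299j, V3=-8.960+0.000j, V4=-5.841-0.01800j, V5=-50.46-4.296j
aux → i_V1=-0.3564-0.01698j

-50.46-4.296j V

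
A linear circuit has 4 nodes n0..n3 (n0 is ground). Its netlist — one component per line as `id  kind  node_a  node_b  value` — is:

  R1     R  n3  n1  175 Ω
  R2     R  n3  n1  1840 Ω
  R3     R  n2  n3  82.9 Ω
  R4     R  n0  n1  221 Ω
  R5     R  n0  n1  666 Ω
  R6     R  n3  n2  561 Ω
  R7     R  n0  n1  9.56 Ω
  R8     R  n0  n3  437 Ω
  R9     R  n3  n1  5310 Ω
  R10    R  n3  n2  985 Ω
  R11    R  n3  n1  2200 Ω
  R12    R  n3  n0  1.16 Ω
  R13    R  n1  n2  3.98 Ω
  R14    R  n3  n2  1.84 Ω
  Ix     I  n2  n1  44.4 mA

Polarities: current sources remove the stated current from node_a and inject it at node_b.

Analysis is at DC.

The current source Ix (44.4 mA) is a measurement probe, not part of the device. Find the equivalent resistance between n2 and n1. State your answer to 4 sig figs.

R_eq = 2.944 Ω

Apply KCL at each of the 3 non-ground nodes and solve the resulting linear system.
Node n1: branches {R1, R2, R4, R5, R7, R9, R11, R13, Ix} → V_1 = 0.09756
Node n2: branches {R3, R6, R10, R13, R14, Ix} → V_2 = -0.03318
Node n3: branches {R1, R2, R3, R6, R8, R9, R10, R11, R12, R14} → V_3 = -0.01249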